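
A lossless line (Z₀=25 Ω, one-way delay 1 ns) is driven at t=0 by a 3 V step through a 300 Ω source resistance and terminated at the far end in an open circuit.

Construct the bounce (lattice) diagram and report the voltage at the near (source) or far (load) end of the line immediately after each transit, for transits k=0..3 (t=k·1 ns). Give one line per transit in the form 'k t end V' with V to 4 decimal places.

0 0 source 0.2308
1 1 load 0.4615
2 2 source 0.6568
3 3 load 0.8521

Γ_L=1.000000, Γ_S=0.846154; launch V₁=3·25/325=0.230769
k=0 src: V=0.2308
k=1 load: inc=0.230769, refl=0.230769·1.000000=0.2308; V=0.000000+0.230769+0.230769=0.4615
k=2 src: inc=0.230769, refl=0.230769·0.846154=0.1953; V=0.230769+0.230769+0.195266=0.6568
k=3 load: inc=0.195266, refl=0.195266·1.000000=0.1953; V=0.461538+0.195266+0.195266=0.8521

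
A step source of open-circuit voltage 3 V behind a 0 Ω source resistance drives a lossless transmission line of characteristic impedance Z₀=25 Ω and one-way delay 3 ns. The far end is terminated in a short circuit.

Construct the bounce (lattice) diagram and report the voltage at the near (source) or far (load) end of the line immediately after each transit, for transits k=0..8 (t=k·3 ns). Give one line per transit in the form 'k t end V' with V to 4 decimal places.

0 0 source 3.0000
1 3 load 0.0000
2 6 source 3.0000
3 9 load 0.0000
4 12 source 3.0000
5 15 load 0.0000
6 18 source 3.0000
7 21 load 0.0000
8 24 source 3.0000

Γ_L=-1.000000, Γ_S=-1.000000; launch V₁=3·25/25=3.000000
k=0 src: V=3.0000
k=1 load: inc=3.000000, refl=3.000000·-1.000000=-3.0000; V=0.000000+3.000000+-3.000000=0.0000
k=2 src: inc=-3.000000, refl=-3.000000·-1.000000=3.0000; V=3.000000+-3.000000+3.000000=3.0000
k=3 load: inc=3.000000, refl=3.000000·-1.000000=-3.0000; V=0.000000+3.000000+-3.000000=0.0000
k=4 src: inc=-3.000000, refl=-3.000000·-1.000000=3.0000; V=3.000000+-3.000000+3.000000=3.0000
k=5 load: inc=3.000000, refl=3.000000·-1.000000=-3.0000; V=0.000000+3.000000+-3.000000=0.0000
k=6 src: inc=-3.000000, refl=-3.000000·-1.000000=3.0000; V=3.000000+-3.000000+3.000000=3.0000
k=7 load: inc=3.000000, refl=3.000000·-1.000000=-3.0000; V=0.000000+3.000000+-3.000000=0.0000
k=8 src: inc=-3.000000, refl=-3.000000·-1.000000=3.0000; V=3.000000+-3.000000+3.000000=3.0000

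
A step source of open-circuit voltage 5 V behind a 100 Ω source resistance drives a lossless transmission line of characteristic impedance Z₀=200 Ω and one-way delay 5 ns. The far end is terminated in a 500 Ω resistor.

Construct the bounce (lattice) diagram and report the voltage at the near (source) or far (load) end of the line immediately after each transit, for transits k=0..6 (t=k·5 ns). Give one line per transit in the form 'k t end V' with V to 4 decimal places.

Γ_L=0.428571, Γ_S=-0.333333; launch V₁=5·200/300=3.333333
k=0 src: V=3.3333
k=1 load: inc=3.333333, refl=3.333333·0.428571=1.4286; V=0.000000+3.333333+1.428571=4.7619
k=2 src: inc=1.428571, refl=1.428571·-0.333333=-0.4762; V=3.333333+1.428571+-0.476190=4.2857
k=3 load: inc=-0.476190, refl=-0.476190·0.428571=-0.2041; V=4.761905+-0.476190+-0.204082=4.0816
k=4 src: inc=-0.204082, refl=-0.204082·-0.333333=0.0680; V=4.285714+-0.204082+0.068027=4.1497
k=5 load: inc=0.068027, refl=0.068027·0.428571=0.0292; V=4.081633+0.068027+0.029155=4.1788
k=6 src: inc=0.029155, refl=0.029155·-0.333333=-0.0097; V=4.149660+0.029155+-0.009718=4.1691

0 0 source 3.3333
1 5 load 4.7619
2 10 source 4.2857
3 15 load 4.0816
4 20 source 4.1497
5 25 load 4.1788
6 30 source 4.1691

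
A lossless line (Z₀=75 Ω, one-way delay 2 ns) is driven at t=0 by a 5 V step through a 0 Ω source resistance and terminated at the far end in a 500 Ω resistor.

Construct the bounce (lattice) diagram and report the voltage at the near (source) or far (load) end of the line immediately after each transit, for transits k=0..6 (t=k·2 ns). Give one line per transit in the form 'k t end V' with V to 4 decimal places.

Γ_L=0.739130, Γ_S=-1.000000; launch V₁=5·75/75=5.000000
k=0 src: V=5.0000
k=1 load: inc=5.000000, refl=5.000000·0.739130=3.6957; V=0.000000+5.000000+3.695652=8.6957
k=2 src: inc=3.695652, refl=3.695652·-1.000000=-3.6957; V=5.000000+3.695652+-3.695652=5.0000
k=3 load: inc=-3.695652, refl=-3.695652·0.739130=-2.7316; V=8.695652+-3.695652+-2.731569=2.2684
k=4 src: inc=-2.731569, refl=-2.731569·-1.000000=2.7316; V=5.000000+-2.731569+2.731569=5.0000
k=5 load: inc=2.731569, refl=2.731569·0.739130=2.0190; V=2.268431+2.731569+2.018986=7.0190
k=6 src: inc=2.018986, refl=2.018986·-1.000000=-2.0190; V=5.000000+2.018986+-2.018986=5.0000

0 0 source 5.0000
1 2 load 8.6957
2 4 source 5.0000
3 6 load 2.2684
4 8 source 5.0000
5 10 load 7.0190
6 12 source 5.0000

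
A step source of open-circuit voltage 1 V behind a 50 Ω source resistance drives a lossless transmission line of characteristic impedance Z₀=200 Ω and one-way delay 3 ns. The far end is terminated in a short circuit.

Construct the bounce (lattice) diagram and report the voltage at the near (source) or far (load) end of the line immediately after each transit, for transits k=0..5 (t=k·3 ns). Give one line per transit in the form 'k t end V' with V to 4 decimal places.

0 0 source 0.8000
1 3 load 0.0000
2 6 source 0.4800
3 9 load 0.0000
4 12 source 0.2880
5 15 load 0.0000

Γ_L=-1.000000, Γ_S=-0.600000; launch V₁=1·200/250=0.800000
k=0 src: V=0.8000
k=1 load: inc=0.800000, refl=0.800000·-1.000000=-0.8000; V=0.000000+0.800000+-0.800000=0.0000
k=2 src: inc=-0.800000, refl=-0.800000·-0.600000=0.4800; V=0.800000+-0.800000+0.480000=0.4800
k=3 load: inc=0.480000, refl=0.480000·-1.000000=-0.4800; V=0.000000+0.480000+-0.480000=0.0000
k=4 src: inc=-0.480000, refl=-0.480000·-0.600000=0.2880; V=0.480000+-0.480000+0.288000=0.2880
k=5 load: inc=0.288000, refl=0.288000·-1.000000=-0.2880; V=0.000000+0.288000+-0.288000=0.0000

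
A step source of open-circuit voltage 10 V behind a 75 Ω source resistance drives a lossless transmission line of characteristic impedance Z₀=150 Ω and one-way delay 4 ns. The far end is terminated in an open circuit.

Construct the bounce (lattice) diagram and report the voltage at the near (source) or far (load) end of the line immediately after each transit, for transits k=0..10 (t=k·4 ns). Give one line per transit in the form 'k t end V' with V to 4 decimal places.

0 0 source 6.6667
1 4 load 13.3333
2 8 source 11.1111
3 12 load 8.8889
4 16 source 9.6296
5 20 load 10.3704
6 24 source 10.1235
7 28 load 9.8765
8 32 source 9.9588
9 36 load 10.0412
10 40 source 10.0137

Γ_L=1.000000, Γ_S=-0.333333; launch V₁=10·150/225=6.666667
k=0 src: V=6.6667
k=1 load: inc=6.666667, refl=6.666667·1.000000=6.6667; V=0.000000+6.666667+6.666667=13.3333
k=2 src: inc=6.666667, refl=6.666667·-0.333333=-2.2222; V=6.666667+6.666667+-2.222222=11.1111
k=3 load: inc=-2.222222, refl=-2.222222·1.000000=-2.2222; V=13.333333+-2.222222+-2.222222=8.8889
k=4 src: inc=-2.222222, refl=-2.222222·-0.333333=0.7407; V=11.111111+-2.222222+0.740741=9.6296
k=5 load: inc=0.740741, refl=0.740741·1.000000=0.7407; V=8.888889+0.740741+0.740741=10.3704
k=6 src: inc=0.740741, refl=0.740741·-0.333333=-0.2469; V=9.629630+0.740741+-0.246914=10.1235
k=7 load: inc=-0.246914, refl=-0.246914·1.000000=-0.2469; V=10.370370+-0.246914+-0.246914=9.8765
k=8 src: inc=-0.246914, refl=-0.246914·-0.333333=0.0823; V=10.123457+-0.246914+0.082305=9.9588
k=9 load: inc=0.082305, refl=0.082305·1.000000=0.0823; V=9.876543+0.082305+0.082305=10.0412
k=10 src: inc=0.082305, refl=0.082305·-0.333333=-0.0274; V=9.958848+0.082305+-0.027435=10.0137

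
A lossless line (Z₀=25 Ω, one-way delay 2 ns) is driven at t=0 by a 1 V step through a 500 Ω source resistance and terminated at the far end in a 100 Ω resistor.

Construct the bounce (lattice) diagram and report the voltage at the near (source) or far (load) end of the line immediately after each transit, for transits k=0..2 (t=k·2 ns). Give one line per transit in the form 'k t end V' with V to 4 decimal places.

0 0 source 0.0476
1 2 load 0.0762
2 4 source 0.1020

Γ_L=0.600000, Γ_S=0.904762; launch V₁=1·25/525=0.047619
k=0 src: V=0.0476
k=1 load: inc=0.047619, refl=0.047619·0.600000=0.0286; V=0.000000+0.047619+0.028571=0.0762
k=2 src: inc=0.028571, refl=0.028571·0.904762=0.0259; V=0.047619+0.028571+0.025850=0.1020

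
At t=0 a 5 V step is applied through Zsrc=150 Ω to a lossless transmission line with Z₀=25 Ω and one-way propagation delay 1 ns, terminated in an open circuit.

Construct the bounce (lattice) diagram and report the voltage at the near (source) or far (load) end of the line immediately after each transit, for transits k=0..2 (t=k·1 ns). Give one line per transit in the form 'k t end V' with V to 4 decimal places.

0 0 source 0.7143
1 1 load 1.4286
2 2 source 1.9388

Γ_L=1.000000, Γ_S=0.714286; launch V₁=5·25/175=0.714286
k=0 src: V=0.7143
k=1 load: inc=0.714286, refl=0.714286·1.000000=0.7143; V=0.000000+0.714286+0.714286=1.4286
k=2 src: inc=0.714286, refl=0.714286·0.714286=0.5102; V=0.714286+0.714286+0.510204=1.9388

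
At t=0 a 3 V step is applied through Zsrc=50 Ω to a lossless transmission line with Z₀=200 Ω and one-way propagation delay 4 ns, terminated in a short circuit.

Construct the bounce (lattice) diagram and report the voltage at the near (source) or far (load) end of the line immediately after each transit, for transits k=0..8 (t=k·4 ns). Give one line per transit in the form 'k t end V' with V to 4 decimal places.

Γ_L=-1.000000, Γ_S=-0.600000; launch V₁=3·200/250=2.400000
k=0 src: V=2.4000
k=1 load: inc=2.400000, refl=2.400000·-1.000000=-2.4000; V=0.000000+2.400000+-2.400000=0.0000
k=2 src: inc=-2.400000, refl=-2.400000·-0.600000=1.4400; V=2.400000+-2.400000+1.440000=1.4400
k=3 load: inc=1.440000, refl=1.440000·-1.000000=-1.4400; V=0.000000+1.440000+-1.440000=0.0000
k=4 src: inc=-1.440000, refl=-1.440000·-0.600000=0.8640; V=1.440000+-1.440000+0.864000=0.8640
k=5 load: inc=0.864000, refl=0.864000·-1.000000=-0.8640; V=0.000000+0.864000+-0.864000=0.0000
k=6 src: inc=-0.864000, refl=-0.864000·-0.600000=0.5184; V=0.864000+-0.864000+0.518400=0.5184
k=7 load: inc=0.518400, refl=0.518400·-1.000000=-0.5184; V=0.000000+0.518400+-0.518400=0.0000
k=8 src: inc=-0.518400, refl=-0.518400·-0.600000=0.3110; V=0.518400+-0.518400+0.311040=0.3110

0 0 source 2.4000
1 4 load 0.0000
2 8 source 1.4400
3 12 load 0.0000
4 16 source 0.8640
5 20 load 0.0000
6 24 source 0.5184
7 28 load 0.0000
8 32 source 0.3110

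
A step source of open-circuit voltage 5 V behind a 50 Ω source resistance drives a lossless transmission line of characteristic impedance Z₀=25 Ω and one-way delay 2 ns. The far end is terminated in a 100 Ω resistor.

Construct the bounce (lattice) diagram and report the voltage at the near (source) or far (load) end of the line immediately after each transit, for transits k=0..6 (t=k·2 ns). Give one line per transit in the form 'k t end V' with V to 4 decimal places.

0 0 source 1.6667
1 2 load 2.6667
2 4 source 3.0000
3 6 load 3.2000
4 8 source 3.2667
5 10 load 3.3067
6 12 source 3.3200

Γ_L=0.600000, Γ_S=0.333333; launch V₁=5·25/75=1.666667
k=0 src: V=1.6667
k=1 load: inc=1.666667, refl=1.666667·0.600000=1.0000; V=0.000000+1.666667+1.000000=2.6667
k=2 src: inc=1.000000, refl=1.000000·0.333333=0.3333; V=1.666667+1.000000+0.333333=3.0000
k=3 load: inc=0.333333, refl=0.333333·0.600000=0.2000; V=2.666667+0.333333+0.200000=3.2000
k=4 src: inc=0.200000, refl=0.200000·0.333333=0.0667; V=3.000000+0.200000+0.066667=3.2667
k=5 load: inc=0.066667, refl=0.066667·0.600000=0.0400; V=3.200000+0.066667+0.040000=3.3067
k=6 src: inc=0.040000, refl=0.040000·0.333333=0.0133; V=3.266667+0.040000+0.013333=3.3200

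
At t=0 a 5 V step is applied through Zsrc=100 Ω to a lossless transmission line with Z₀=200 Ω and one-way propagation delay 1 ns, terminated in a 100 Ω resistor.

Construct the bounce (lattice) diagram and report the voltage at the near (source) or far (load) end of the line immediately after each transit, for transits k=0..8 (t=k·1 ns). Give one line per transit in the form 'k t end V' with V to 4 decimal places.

0 0 source 3.3333
1 1 load 2.2222
2 2 source 2.5926
3 3 load 2.4691
4 4 source 2.5103
5 5 load 2.4966
6 6 source 2.5011
7 7 load 2.4996
8 8 source 2.5001

Γ_L=-0.333333, Γ_S=-0.333333; launch V₁=5·200/300=3.333333
k=0 src: V=3.3333
k=1 load: inc=3.333333, refl=3.333333·-0.333333=-1.1111; V=0.000000+3.333333+-1.111111=2.2222
k=2 src: inc=-1.111111, refl=-1.111111·-0.333333=0.3704; V=3.333333+-1.111111+0.370370=2.5926
k=3 load: inc=0.370370, refl=0.370370·-0.333333=-0.1235; V=2.222222+0.370370+-0.123457=2.4691
k=4 src: inc=-0.123457, refl=-0.123457·-0.333333=0.0412; V=2.592593+-0.123457+0.041152=2.5103
k=5 load: inc=0.041152, refl=0.041152·-0.333333=-0.0137; V=2.469136+0.041152+-0.013717=2.4966
k=6 src: inc=-0.013717, refl=-0.013717·-0.333333=0.0046; V=2.510288+-0.013717+0.004572=2.5011
k=7 load: inc=0.004572, refl=0.004572·-0.333333=-0.0015; V=2.496571+0.004572+-0.001524=2.4996
k=8 src: inc=-0.001524, refl=-0.001524·-0.333333=0.0005; V=2.501143+-0.001524+0.000508=2.5001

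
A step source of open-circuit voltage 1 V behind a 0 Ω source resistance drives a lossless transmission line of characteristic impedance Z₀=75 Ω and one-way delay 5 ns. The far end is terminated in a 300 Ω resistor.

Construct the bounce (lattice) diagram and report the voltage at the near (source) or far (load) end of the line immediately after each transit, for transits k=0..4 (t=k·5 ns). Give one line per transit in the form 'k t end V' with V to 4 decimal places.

0 0 source 1.0000
1 5 load 1.6000
2 10 source 1.0000
3 15 load 0.6400
4 20 source 1.0000

Γ_L=0.600000, Γ_S=-1.000000; launch V₁=1·75/75=1.000000
k=0 src: V=1.0000
k=1 load: inc=1.000000, refl=1.000000·0.600000=0.6000; V=0.000000+1.000000+0.600000=1.6000
k=2 src: inc=0.600000, refl=0.600000·-1.000000=-0.6000; V=1.000000+0.600000+-0.600000=1.0000
k=3 load: inc=-0.600000, refl=-0.600000·0.600000=-0.3600; V=1.600000+-0.600000+-0.360000=0.6400
k=4 src: inc=-0.360000, refl=-0.360000·-1.000000=0.3600; V=1.000000+-0.360000+0.360000=1.0000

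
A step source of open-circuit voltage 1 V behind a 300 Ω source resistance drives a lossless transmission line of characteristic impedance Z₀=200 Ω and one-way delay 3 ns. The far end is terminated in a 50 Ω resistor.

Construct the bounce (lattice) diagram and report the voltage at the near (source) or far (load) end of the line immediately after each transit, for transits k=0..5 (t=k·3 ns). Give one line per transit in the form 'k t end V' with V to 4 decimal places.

0 0 source 0.4000
1 3 load 0.1600
2 6 source 0.1120
3 9 load 0.1408
4 12 source 0.1466
5 15 load 0.1431

Γ_L=-0.600000, Γ_S=0.200000; launch V₁=1·200/500=0.400000
k=0 src: V=0.4000
k=1 load: inc=0.400000, refl=0.400000·-0.600000=-0.2400; V=0.000000+0.400000+-0.240000=0.1600
k=2 src: inc=-0.240000, refl=-0.240000·0.200000=-0.0480; V=0.400000+-0.240000+-0.048000=0.1120
k=3 load: inc=-0.048000, refl=-0.048000·-0.600000=0.0288; V=0.160000+-0.048000+0.028800=0.1408
k=4 src: inc=0.028800, refl=0.028800·0.200000=0.0058; V=0.112000+0.028800+0.005760=0.1466
k=5 load: inc=0.005760, refl=0.005760·-0.600000=-0.0035; V=0.140800+0.005760+-0.003456=0.1431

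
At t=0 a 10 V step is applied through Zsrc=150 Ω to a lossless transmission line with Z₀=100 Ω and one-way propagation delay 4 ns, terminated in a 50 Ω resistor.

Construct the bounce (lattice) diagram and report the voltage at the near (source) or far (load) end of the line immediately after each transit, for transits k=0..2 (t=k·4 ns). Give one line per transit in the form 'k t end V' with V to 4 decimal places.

0 0 source 4.0000
1 4 load 2.6667
2 8 source 2.4000

Γ_L=-0.333333, Γ_S=0.200000; launch V₁=10·100/250=4.000000
k=0 src: V=4.0000
k=1 load: inc=4.000000, refl=4.000000·-0.333333=-1.3333; V=0.000000+4.000000+-1.333333=2.6667
k=2 src: inc=-1.333333, refl=-1.333333·0.200000=-0.2667; V=4.000000+-1.333333+-0.266667=2.4000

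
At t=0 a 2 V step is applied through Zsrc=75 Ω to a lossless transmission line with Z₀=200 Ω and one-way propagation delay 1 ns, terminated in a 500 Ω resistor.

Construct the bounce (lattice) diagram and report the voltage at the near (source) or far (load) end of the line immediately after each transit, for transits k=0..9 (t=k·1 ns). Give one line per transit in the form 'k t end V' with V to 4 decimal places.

0 0 source 1.4545
1 1 load 2.0779
2 2 source 1.7946
3 3 load 1.6731
4 4 source 1.7283
5 5 load 1.7520
6 6 source 1.7412
7 7 load 1.7366
8 8 source 1.7387
9 9 load 1.7396

Γ_L=0.428571, Γ_S=-0.454545; launch V₁=2·200/275=1.454545
k=0 src: V=1.4545
k=1 load: inc=1.454545, refl=1.454545·0.428571=0.6234; V=0.000000+1.454545+0.623377=2.0779
k=2 src: inc=0.623377, refl=0.623377·-0.454545=-0.2834; V=1.454545+0.623377+-0.283353=1.7946
k=3 load: inc=-0.283353, refl=-0.283353·0.428571=-0.1214; V=2.077922+-0.283353+-0.121437=1.6731
k=4 src: inc=-0.121437, refl=-0.121437·-0.454545=0.0552; V=1.794569+-0.121437+0.055199=1.7283
k=5 load: inc=0.055199, refl=0.055199·0.428571=0.0237; V=1.673132+0.055199+0.023657=1.7520
k=6 src: inc=0.023657, refl=0.023657·-0.454545=-0.0108; V=1.728331+0.023657+-0.010753=1.7412
k=7 load: inc=-0.010753, refl=-0.010753·0.428571=-0.0046; V=1.751987+-0.010753+-0.004608=1.7366
k=8 src: inc=-0.004608, refl=-0.004608·-0.454545=0.0021; V=1.741234+-0.004608+0.002095=1.7387
k=9 load: inc=0.002095, refl=0.002095·0.428571=0.0009; V=1.736626+0.002095+0.000898=1.7396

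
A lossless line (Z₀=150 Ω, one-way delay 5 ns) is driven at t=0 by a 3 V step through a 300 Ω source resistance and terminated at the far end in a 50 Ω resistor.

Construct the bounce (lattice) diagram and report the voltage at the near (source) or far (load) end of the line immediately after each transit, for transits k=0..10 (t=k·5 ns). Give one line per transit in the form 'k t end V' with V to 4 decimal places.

0 0 source 1.0000
1 5 load 0.5000
2 10 source 0.3333
3 15 load 0.4167
4 20 source 0.4444
5 25 load 0.4306
6 30 source 0.4259
7 35 load 0.4282
8 40 source 0.4290
9 45 load 0.4286
10 50 source 0.4285

Γ_L=-0.500000, Γ_S=0.333333; launch V₁=3·150/450=1.000000
k=0 src: V=1.0000
k=1 load: inc=1.000000, refl=1.000000·-0.500000=-0.5000; V=0.000000+1.000000+-0.500000=0.5000
k=2 src: inc=-0.500000, refl=-0.500000·0.333333=-0.1667; V=1.000000+-0.500000+-0.166667=0.3333
k=3 load: inc=-0.166667, refl=-0.166667·-0.500000=0.0833; V=0.500000+-0.166667+0.083333=0.4167
k=4 src: inc=0.083333, refl=0.083333·0.333333=0.0278; V=0.333333+0.083333+0.027778=0.4444
k=5 load: inc=0.027778, refl=0.027778·-0.500000=-0.0139; V=0.416667+0.027778+-0.013889=0.4306
k=6 src: inc=-0.013889, refl=-0.013889·0.333333=-0.0046; V=0.444444+-0.013889+-0.004630=0.4259
k=7 load: inc=-0.004630, refl=-0.004630·-0.500000=0.0023; V=0.430556+-0.004630+0.002315=0.4282
k=8 src: inc=0.002315, refl=0.002315·0.333333=0.0008; V=0.425926+0.002315+0.000772=0.4290
k=9 load: inc=0.000772, refl=0.000772·-0.500000=-0.0004; V=0.428241+0.000772+-0.000386=0.4286
k=10 src: inc=-0.000386, refl=-0.000386·0.333333=-0.0001; V=0.429012+-0.000386+-0.000129=0.4285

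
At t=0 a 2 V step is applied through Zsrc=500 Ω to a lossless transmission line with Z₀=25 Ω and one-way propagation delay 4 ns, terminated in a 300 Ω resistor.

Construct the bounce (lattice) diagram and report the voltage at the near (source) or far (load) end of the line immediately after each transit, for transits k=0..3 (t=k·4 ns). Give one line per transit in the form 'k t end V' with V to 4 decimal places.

Γ_L=0.846154, Γ_S=0.904762; launch V₁=2·25/525=0.095238
k=0 src: V=0.0952
k=1 load: inc=0.095238, refl=0.095238·0.846154=0.0806; V=0.000000+0.095238+0.080586=0.1758
k=2 src: inc=0.080586, refl=0.080586·0.904762=0.0729; V=0.095238+0.080586+0.072911=0.2487
k=3 load: inc=0.072911, refl=0.072911·0.846154=0.0617; V=0.175824+0.072911+0.061694=0.3104

0 0 source 0.0952
1 4 load 0.1758
2 8 source 0.2487
3 12 load 0.3104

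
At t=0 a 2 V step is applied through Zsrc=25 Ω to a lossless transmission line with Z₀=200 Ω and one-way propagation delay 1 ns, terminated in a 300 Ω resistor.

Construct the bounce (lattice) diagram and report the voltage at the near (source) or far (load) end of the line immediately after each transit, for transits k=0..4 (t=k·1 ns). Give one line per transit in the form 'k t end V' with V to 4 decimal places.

0 0 source 1.7778
1 1 load 2.1333
2 2 source 1.8568
3 3 load 1.8015
4 4 source 1.8445

Γ_L=0.200000, Γ_S=-0.777778; launch V₁=2·200/225=1.777778
k=0 src: V=1.7778
k=1 load: inc=1.777778, refl=1.777778·0.200000=0.3556; V=0.000000+1.777778+0.355556=2.1333
k=2 src: inc=0.355556, refl=0.355556·-0.777778=-0.2765; V=1.777778+0.355556+-0.276543=1.8568
k=3 load: inc=-0.276543, refl=-0.276543·0.200000=-0.0553; V=2.133333+-0.276543+-0.055309=1.8015
k=4 src: inc=-0.055309, refl=-0.055309·-0.777778=0.0430; V=1.856790+-0.055309+0.043018=1.8445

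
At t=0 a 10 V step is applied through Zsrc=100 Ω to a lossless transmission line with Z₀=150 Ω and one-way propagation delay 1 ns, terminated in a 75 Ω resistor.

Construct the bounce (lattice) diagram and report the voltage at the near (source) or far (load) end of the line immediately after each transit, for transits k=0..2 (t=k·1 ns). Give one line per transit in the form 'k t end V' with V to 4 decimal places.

0 0 source 6.0000
1 1 load 4.0000
2 2 source 4.4000

Γ_L=-0.333333, Γ_S=-0.200000; launch V₁=10·150/250=6.000000
k=0 src: V=6.0000
k=1 load: inc=6.000000, refl=6.000000·-0.333333=-2.0000; V=0.000000+6.000000+-2.000000=4.0000
k=2 src: inc=-2.000000, refl=-2.000000·-0.200000=0.4000; V=6.000000+-2.000000+0.400000=4.4000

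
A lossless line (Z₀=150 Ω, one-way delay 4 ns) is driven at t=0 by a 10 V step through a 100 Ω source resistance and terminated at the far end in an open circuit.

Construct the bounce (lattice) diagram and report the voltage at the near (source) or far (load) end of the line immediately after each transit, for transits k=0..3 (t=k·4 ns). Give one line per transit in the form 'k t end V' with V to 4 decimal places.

Γ_L=1.000000, Γ_S=-0.200000; launch V₁=10·150/250=6.000000
k=0 src: V=6.0000
k=1 load: inc=6.000000, refl=6.000000·1.000000=6.0000; V=0.000000+6.000000+6.000000=12.0000
k=2 src: inc=6.000000, refl=6.000000·-0.200000=-1.2000; V=6.000000+6.000000+-1.200000=10.8000
k=3 load: inc=-1.200000, refl=-1.200000·1.000000=-1.2000; V=12.000000+-1.200000+-1.200000=9.6000

0 0 source 6.0000
1 4 load 12.0000
2 8 source 10.8000
3 12 load 9.6000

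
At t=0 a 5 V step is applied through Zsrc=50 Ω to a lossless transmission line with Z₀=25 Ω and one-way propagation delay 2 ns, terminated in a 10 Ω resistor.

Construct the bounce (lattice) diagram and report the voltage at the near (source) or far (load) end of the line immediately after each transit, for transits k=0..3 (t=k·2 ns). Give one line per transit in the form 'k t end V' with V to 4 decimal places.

Γ_L=-0.428571, Γ_S=0.333333; launch V₁=5·25/75=1.666667
k=0 src: V=1.6667
k=1 load: inc=1.666667, refl=1.666667·-0.428571=-0.7143; V=0.000000+1.666667+-0.714286=0.9524
k=2 src: inc=-0.714286, refl=-0.714286·0.333333=-0.2381; V=1.666667+-0.714286+-0.238095=0.7143
k=3 load: inc=-0.238095, refl=-0.238095·-0.428571=0.1020; V=0.952381+-0.238095+0.102041=0.8163

0 0 source 1.6667
1 2 load 0.9524
2 4 source 0.7143
3 6 load 0.8163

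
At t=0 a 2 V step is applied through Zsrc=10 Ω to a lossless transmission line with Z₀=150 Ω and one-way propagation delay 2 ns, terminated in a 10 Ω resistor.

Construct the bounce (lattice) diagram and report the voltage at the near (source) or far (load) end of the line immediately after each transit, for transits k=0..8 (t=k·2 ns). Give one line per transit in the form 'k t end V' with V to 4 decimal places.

Γ_L=-0.875000, Γ_S=-0.875000; launch V₁=2·150/160=1.875000
k=0 src: V=1.8750
k=1 load: inc=1.875000, refl=1.875000·-0.875000=-1.6406; V=0.000000+1.875000+-1.640625=0.2344
k=2 src: inc=-1.640625, refl=-1.640625·-0.875000=1.4355; V=1.875000+-1.640625+1.435547=1.6699
k=3 load: inc=1.435547, refl=1.435547·-0.875000=-1.2561; V=0.234375+1.435547+-1.256104=0.4138
k=4 src: inc=-1.256104, refl=-1.256104·-0.875000=1.0991; V=1.669922+-1.256104+1.099091=1.5129
k=5 load: inc=1.099091, refl=1.099091·-0.875000=-0.9617; V=0.413818+1.099091+-0.961704=0.5512
k=6 src: inc=-0.961704, refl=-0.961704·-0.875000=0.8415; V=1.512909+-0.961704+0.841491=1.3927
k=7 load: inc=0.841491, refl=0.841491·-0.875000=-0.7363; V=0.551205+0.841491+-0.736305=0.6564
k=8 src: inc=-0.736305, refl=-0.736305·-0.875000=0.6443; V=1.392696+-0.736305+0.644267=1.3007

0 0 source 1.8750
1 2 load 0.2344
2 4 source 1.6699
3 6 load 0.4138
4 8 source 1.5129
5 10 load 0.5512
6 12 source 1.3927
7 14 load 0.6564
8 16 source 1.3007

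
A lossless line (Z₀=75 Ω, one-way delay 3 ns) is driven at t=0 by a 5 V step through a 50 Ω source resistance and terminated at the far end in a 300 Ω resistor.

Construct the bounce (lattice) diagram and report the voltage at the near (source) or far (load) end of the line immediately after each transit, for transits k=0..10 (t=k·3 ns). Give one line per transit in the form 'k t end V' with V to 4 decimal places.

0 0 source 3.0000
1 3 load 4.8000
2 6 source 4.4400
3 9 load 4.2240
4 12 source 4.2672
5 15 load 4.2931
6 18 source 4.2879
7 21 load 4.2848
8 24 source 4.2854
9 27 load 4.2858
10 30 source 4.2857

Γ_L=0.600000, Γ_S=-0.200000; launch V₁=5·75/125=3.000000
k=0 src: V=3.0000
k=1 load: inc=3.000000, refl=3.000000·0.600000=1.8000; V=0.000000+3.000000+1.800000=4.8000
k=2 src: inc=1.800000, refl=1.800000·-0.200000=-0.3600; V=3.000000+1.800000+-0.360000=4.4400
k=3 load: inc=-0.360000, refl=-0.360000·0.600000=-0.2160; V=4.800000+-0.360000+-0.216000=4.2240
k=4 src: inc=-0.216000, refl=-0.216000·-0.200000=0.0432; V=4.440000+-0.216000+0.043200=4.2672
k=5 load: inc=0.043200, refl=0.043200·0.600000=0.0259; V=4.224000+0.043200+0.025920=4.2931
k=6 src: inc=0.025920, refl=0.025920·-0.200000=-0.0052; V=4.267200+0.025920+-0.005184=4.2879
k=7 load: inc=-0.005184, refl=-0.005184·0.600000=-0.0031; V=4.293120+-0.005184+-0.003110=4.2848
k=8 src: inc=-0.003110, refl=-0.003110·-0.200000=0.0006; V=4.287936+-0.003110+0.000622=4.2854
k=9 load: inc=0.000622, refl=0.000622·0.600000=0.0004; V=4.284826+0.000622+0.000373=4.2858
k=10 src: inc=0.000373, refl=0.000373·-0.200000=-0.0001; V=4.285448+0.000373+-0.000075=4.2857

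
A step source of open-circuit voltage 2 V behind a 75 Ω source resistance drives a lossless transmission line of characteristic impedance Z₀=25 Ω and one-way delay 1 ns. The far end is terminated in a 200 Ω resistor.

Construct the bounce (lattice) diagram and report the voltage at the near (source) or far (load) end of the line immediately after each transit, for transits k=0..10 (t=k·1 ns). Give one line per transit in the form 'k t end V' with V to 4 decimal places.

Γ_L=0.777778, Γ_S=0.500000; launch V₁=2·25/100=0.500000
k=0 src: V=0.5000
k=1 load: inc=0.500000, refl=0.500000·0.777778=0.3889; V=0.000000+0.500000+0.388889=0.8889
k=2 src: inc=0.388889, refl=0.388889·0.500000=0.1944; V=0.500000+0.388889+0.194444=1.0833
k=3 load: inc=0.194444, refl=0.194444·0.777778=0.1512; V=0.888889+0.194444+0.151235=1.2346
k=4 src: inc=0.151235, refl=0.151235·0.500000=0.0756; V=1.083333+0.151235+0.075617=1.3102
k=5 load: inc=0.075617, refl=0.075617·0.777778=0.0588; V=1.234568+0.075617+0.058813=1.3690
k=6 src: inc=0.058813, refl=0.058813·0.500000=0.0294; V=1.310185+0.058813+0.029407=1.3984
k=7 load: inc=0.029407, refl=0.029407·0.777778=0.0229; V=1.368999+0.029407+0.022872=1.4213
k=8 src: inc=0.022872, refl=0.022872·0.500000=0.0114; V=1.398405+0.022872+0.011436=1.4327
k=9 load: inc=0.011436, refl=0.011436·0.777778=0.0089; V=1.421277+0.011436+0.008895=1.4416
k=10 src: inc=0.008895, refl=0.008895·0.500000=0.0044; V=1.432713+0.008895+0.004447=1.4461

0 0 source 0.5000
1 1 load 0.8889
2 2 source 1.0833
3 3 load 1.2346
4 4 source 1.3102
5 5 load 1.3690
6 6 source 1.3984
7 7 load 1.4213
8 8 source 1.4327
9 9 load 1.4416
10 10 source 1.4461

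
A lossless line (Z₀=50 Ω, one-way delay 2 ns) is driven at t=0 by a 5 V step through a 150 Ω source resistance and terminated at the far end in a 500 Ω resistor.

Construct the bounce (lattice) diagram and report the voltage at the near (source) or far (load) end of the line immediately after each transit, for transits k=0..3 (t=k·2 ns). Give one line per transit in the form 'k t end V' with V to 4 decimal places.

0 0 source 1.2500
1 2 load 2.2727
2 4 source 2.7841
3 6 load 3.2025

Γ_L=0.818182, Γ_S=0.500000; launch V₁=5·50/200=1.250000
k=0 src: V=1.2500
k=1 load: inc=1.250000, refl=1.250000·0.818182=1.0227; V=0.000000+1.250000+1.022727=2.2727
k=2 src: inc=1.022727, refl=1.022727·0.500000=0.5114; V=1.250000+1.022727+0.511364=2.7841
k=3 load: inc=0.511364, refl=0.511364·0.818182=0.4184; V=2.272727+0.511364+0.418388=3.2025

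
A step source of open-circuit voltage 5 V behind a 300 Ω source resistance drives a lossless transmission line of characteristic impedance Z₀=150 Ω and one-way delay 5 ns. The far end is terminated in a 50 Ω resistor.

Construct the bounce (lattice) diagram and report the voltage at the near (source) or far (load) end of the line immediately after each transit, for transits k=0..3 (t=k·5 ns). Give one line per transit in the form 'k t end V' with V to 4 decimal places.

Γ_L=-0.500000, Γ_S=0.333333; launch V₁=5·150/450=1.666667
k=0 src: V=1.6667
k=1 load: inc=1.666667, refl=1.666667·-0.500000=-0.8333; V=0.000000+1.666667+-0.833333=0.8333
k=2 src: inc=-0.833333, refl=-0.833333·0.333333=-0.2778; V=1.666667+-0.833333+-0.277778=0.5556
k=3 load: inc=-0.277778, refl=-0.277778·-0.500000=0.1389; V=0.833333+-0.277778+0.138889=0.6944

0 0 source 1.6667
1 5 load 0.8333
2 10 source 0.5556
3 15 load 0.6944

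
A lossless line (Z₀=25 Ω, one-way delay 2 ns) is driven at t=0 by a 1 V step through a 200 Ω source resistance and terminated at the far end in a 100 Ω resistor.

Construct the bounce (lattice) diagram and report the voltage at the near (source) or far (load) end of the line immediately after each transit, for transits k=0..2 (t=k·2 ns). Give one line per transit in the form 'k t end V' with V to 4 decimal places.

0 0 source 0.1111
1 2 load 0.1778
2 4 source 0.2296

Γ_L=0.600000, Γ_S=0.777778; launch V₁=1·25/225=0.111111
k=0 src: V=0.1111
k=1 load: inc=0.111111, refl=0.111111·0.600000=0.0667; V=0.000000+0.111111+0.066667=0.1778
k=2 src: inc=0.066667, refl=0.066667·0.777778=0.0519; V=0.111111+0.066667+0.051852=0.2296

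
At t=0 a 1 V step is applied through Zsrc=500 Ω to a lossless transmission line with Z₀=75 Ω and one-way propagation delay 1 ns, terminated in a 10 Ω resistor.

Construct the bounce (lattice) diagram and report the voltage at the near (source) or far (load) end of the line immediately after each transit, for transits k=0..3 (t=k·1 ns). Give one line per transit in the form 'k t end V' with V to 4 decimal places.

Γ_L=-0.764706, Γ_S=0.739130; launch V₁=1·75/575=0.130435
k=0 src: V=0.1304
k=1 load: inc=0.130435, refl=0.130435·-0.764706=-0.0997; V=0.000000+0.130435+-0.099744=0.0307
k=2 src: inc=-0.099744, refl=-0.099744·0.739130=-0.0737; V=0.130435+-0.099744+-0.073724=-0.0430
k=3 load: inc=-0.073724, refl=-0.073724·-0.764706=0.0564; V=0.030691+-0.073724+0.056377=0.0133

0 0 source 0.1304
1 1 load 0.0307
2 2 source -0.0430
3 3 load 0.0133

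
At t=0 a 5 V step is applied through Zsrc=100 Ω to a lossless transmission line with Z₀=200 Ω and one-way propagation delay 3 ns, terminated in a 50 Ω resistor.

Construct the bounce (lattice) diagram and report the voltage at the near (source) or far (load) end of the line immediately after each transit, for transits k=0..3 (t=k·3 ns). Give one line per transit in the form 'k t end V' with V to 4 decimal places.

0 0 source 3.3333
1 3 load 1.3333
2 6 source 2.0000
3 9 load 1.6000

Γ_L=-0.600000, Γ_S=-0.333333; launch V₁=5·200/300=3.333333
k=0 src: V=3.3333
k=1 load: inc=3.333333, refl=3.333333·-0.600000=-2.0000; V=0.000000+3.333333+-2.000000=1.3333
k=2 src: inc=-2.000000, refl=-2.000000·-0.333333=0.6667; V=3.333333+-2.000000+0.666667=2.0000
k=3 load: inc=0.666667, refl=0.666667·-0.600000=-0.4000; V=1.333333+0.666667+-0.400000=1.6000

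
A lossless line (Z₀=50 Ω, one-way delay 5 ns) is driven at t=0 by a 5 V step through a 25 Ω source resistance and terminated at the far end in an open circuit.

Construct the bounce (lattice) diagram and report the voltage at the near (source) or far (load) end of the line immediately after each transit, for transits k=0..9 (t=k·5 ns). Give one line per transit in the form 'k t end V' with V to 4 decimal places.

Γ_L=1.000000, Γ_S=-0.333333; launch V₁=5·50/75=3.333333
k=0 src: V=3.3333
k=1 load: inc=3.333333, refl=3.333333·1.000000=3.3333; V=0.000000+3.333333+3.333333=6.6667
k=2 src: inc=3.333333, refl=3.333333·-0.333333=-1.1111; V=3.333333+3.333333+-1.111111=5.5556
k=3 load: inc=-1.111111, refl=-1.111111·1.000000=-1.1111; V=6.666667+-1.111111+-1.111111=4.4444
k=4 src: inc=-1.111111, refl=-1.111111·-0.333333=0.3704; V=5.555556+-1.111111+0.370370=4.8148
k=5 load: inc=0.370370, refl=0.370370·1.000000=0.3704; V=4.444444+0.370370+0.370370=5.1852
k=6 src: inc=0.370370, refl=0.370370·-0.333333=-0.1235; V=4.814815+0.370370+-0.123457=5.0617
k=7 load: inc=-0.123457, refl=-0.123457·1.000000=-0.1235; V=5.185185+-0.123457+-0.123457=4.9383
k=8 src: inc=-0.123457, refl=-0.123457·-0.333333=0.0412; V=5.061728+-0.123457+0.041152=4.9794
k=9 load: inc=0.041152, refl=0.041152·1.000000=0.0412; V=4.938272+0.041152+0.041152=5.0206

0 0 source 3.3333
1 5 load 6.6667
2 10 source 5.5556
3 15 load 4.4444
4 20 source 4.8148
5 25 load 5.1852
6 30 source 5.0617
7 35 load 4.9383
8 40 source 4.9794
9 45 load 5.0206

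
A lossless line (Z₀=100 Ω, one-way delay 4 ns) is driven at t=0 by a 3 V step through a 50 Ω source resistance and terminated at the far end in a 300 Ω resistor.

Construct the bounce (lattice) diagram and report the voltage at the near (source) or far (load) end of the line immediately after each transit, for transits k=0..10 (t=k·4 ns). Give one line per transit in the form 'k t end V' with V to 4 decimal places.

0 0 source 2.0000
1 4 load 3.0000
2 8 source 2.6667
3 12 load 2.5000
4 16 source 2.5556
5 20 load 2.5833
6 24 source 2.5741
7 28 load 2.5694
8 32 source 2.5710
9 36 load 2.5718
10 40 source 2.5715

Γ_L=0.500000, Γ_S=-0.333333; launch V₁=3·100/150=2.000000
k=0 src: V=2.0000
k=1 load: inc=2.000000, refl=2.000000·0.500000=1.0000; V=0.000000+2.000000+1.000000=3.0000
k=2 src: inc=1.000000, refl=1.000000·-0.333333=-0.3333; V=2.000000+1.000000+-0.333333=2.6667
k=3 load: inc=-0.333333, refl=-0.333333·0.500000=-0.1667; V=3.000000+-0.333333+-0.166667=2.5000
k=4 src: inc=-0.166667, refl=-0.166667·-0.333333=0.0556; V=2.666667+-0.166667+0.055556=2.5556
k=5 load: inc=0.055556, refl=0.055556·0.500000=0.0278; V=2.500000+0.055556+0.027778=2.5833
k=6 src: inc=0.027778, refl=0.027778·-0.333333=-0.0093; V=2.555556+0.027778+-0.009259=2.5741
k=7 load: inc=-0.009259, refl=-0.009259·0.500000=-0.0046; V=2.583333+-0.009259+-0.004630=2.5694
k=8 src: inc=-0.004630, refl=-0.004630·-0.333333=0.0015; V=2.574074+-0.004630+0.001543=2.5710
k=9 load: inc=0.001543, refl=0.001543·0.500000=0.0008; V=2.569444+0.001543+0.000772=2.5718
k=10 src: inc=0.000772, refl=0.000772·-0.333333=-0.0003; V=2.570988+0.000772+-0.000257=2.5715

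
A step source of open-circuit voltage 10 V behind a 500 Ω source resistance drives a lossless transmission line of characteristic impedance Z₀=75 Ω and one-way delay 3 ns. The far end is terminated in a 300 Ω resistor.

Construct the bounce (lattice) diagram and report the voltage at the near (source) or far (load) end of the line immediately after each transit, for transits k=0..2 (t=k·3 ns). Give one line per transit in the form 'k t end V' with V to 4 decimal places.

Γ_L=0.600000, Γ_S=0.739130; launch V₁=10·75/575=1.304348
k=0 src: V=1.3043
k=1 load: inc=1.304348, refl=1.304348·0.600000=0.7826; V=0.000000+1.304348+0.782609=2.0870
k=2 src: inc=0.782609, refl=0.782609·0.739130=0.5784; V=1.304348+0.782609+0.578450=2.6654

0 0 source 1.3043
1 3 load 2.0870
2 6 source 2.6654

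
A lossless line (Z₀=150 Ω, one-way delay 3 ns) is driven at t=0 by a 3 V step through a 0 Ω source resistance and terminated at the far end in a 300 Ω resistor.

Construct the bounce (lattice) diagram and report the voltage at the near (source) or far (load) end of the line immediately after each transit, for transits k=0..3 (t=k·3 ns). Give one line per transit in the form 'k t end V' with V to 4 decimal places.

0 0 source 3.0000
1 3 load 4.0000
2 6 source 3.0000
3 9 load 2.6667

Γ_L=0.333333, Γ_S=-1.000000; launch V₁=3·150/150=3.000000
k=0 src: V=3.0000
k=1 load: inc=3.000000, refl=3.000000·0.333333=1.0000; V=0.000000+3.000000+1.000000=4.0000
k=2 src: inc=1.000000, refl=1.000000·-1.000000=-1.0000; V=3.000000+1.000000+-1.000000=3.0000
k=3 load: inc=-1.000000, refl=-1.000000·0.333333=-0.3333; V=4.000000+-1.000000+-0.333333=2.6667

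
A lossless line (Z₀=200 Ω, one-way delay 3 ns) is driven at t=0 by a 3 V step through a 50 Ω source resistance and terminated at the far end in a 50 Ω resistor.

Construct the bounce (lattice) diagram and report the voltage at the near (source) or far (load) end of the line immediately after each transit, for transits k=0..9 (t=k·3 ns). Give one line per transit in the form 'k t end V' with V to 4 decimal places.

0 0 source 2.4000
1 3 load 0.9600
2 6 source 1.8240
3 9 load 1.3056
4 12 source 1.6166
5 15 load 1.4300
6 18 source 1.5420
7 21 load 1.4748
8 24 source 1.5151
9 27 load 1.4909

Γ_L=-0.600000, Γ_S=-0.600000; launch V₁=3·200/250=2.400000
k=0 src: V=2.4000
k=1 load: inc=2.400000, refl=2.400000·-0.600000=-1.4400; V=0.000000+2.400000+-1.440000=0.9600
k=2 src: inc=-1.440000, refl=-1.440000·-0.600000=0.8640; V=2.400000+-1.440000+0.864000=1.8240
k=3 load: inc=0.864000, refl=0.864000·-0.600000=-0.5184; V=0.960000+0.864000+-0.518400=1.3056
k=4 src: inc=-0.518400, refl=-0.518400·-0.600000=0.3110; V=1.824000+-0.518400+0.311040=1.6166
k=5 load: inc=0.311040, refl=0.311040·-0.600000=-0.1866; V=1.305600+0.311040+-0.186624=1.4300
k=6 src: inc=-0.186624, refl=-0.186624·-0.600000=0.1120; V=1.616640+-0.186624+0.111974=1.5420
k=7 load: inc=0.111974, refl=0.111974·-0.600000=-0.0672; V=1.430016+0.111974+-0.067185=1.4748
k=8 src: inc=-0.067185, refl=-0.067185·-0.600000=0.0403; V=1.541990+-0.067185+0.040311=1.5151
k=9 load: inc=0.040311, refl=0.040311·-0.600000=-0.0242; V=1.474806+0.040311+-0.024186=1.4909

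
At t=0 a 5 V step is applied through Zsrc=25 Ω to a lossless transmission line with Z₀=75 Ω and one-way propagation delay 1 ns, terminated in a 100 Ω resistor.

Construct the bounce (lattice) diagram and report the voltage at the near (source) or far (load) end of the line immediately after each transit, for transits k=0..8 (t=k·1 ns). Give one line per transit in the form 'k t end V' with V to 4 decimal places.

Γ_L=0.142857, Γ_S=-0.500000; launch V₁=5·75/100=3.750000
k=0 src: V=3.7500
k=1 load: inc=3.750000, refl=3.750000·0.142857=0.5357; V=0.000000+3.750000+0.535714=4.2857
k=2 src: inc=0.535714, refl=0.535714·-0.500000=-0.2679; V=3.750000+0.535714+-0.267857=4.0179
k=3 load: inc=-0.267857, refl=-0.267857·0.142857=-0.0383; V=4.285714+-0.267857+-0.038265=3.9796
k=4 src: inc=-0.038265, refl=-0.038265·-0.500000=0.0191; V=4.017857+-0.038265+0.019133=3.9987
k=5 load: inc=0.019133, refl=0.019133·0.142857=0.0027; V=3.979592+0.019133+0.002733=4.0015
k=6 src: inc=0.002733, refl=0.002733·-0.500000=-0.0014; V=3.998724+0.002733+-0.001367=4.0001
k=7 load: inc=-0.001367, refl=-0.001367·0.142857=-0.0002; V=4.001458+-0.001367+-0.000195=3.9999
k=8 src: inc=-0.000195, refl=-0.000195·-0.500000=0.0001; V=4.000091+-0.000195+0.000098=4.0000

0 0 source 3.7500
1 1 load 4.2857
2 2 source 4.0179
3 3 load 3.9796
4 4 source 3.9987
5 5 load 4.0015
6 6 source 4.0001
7 7 load 3.9999
8 8 source 4.0000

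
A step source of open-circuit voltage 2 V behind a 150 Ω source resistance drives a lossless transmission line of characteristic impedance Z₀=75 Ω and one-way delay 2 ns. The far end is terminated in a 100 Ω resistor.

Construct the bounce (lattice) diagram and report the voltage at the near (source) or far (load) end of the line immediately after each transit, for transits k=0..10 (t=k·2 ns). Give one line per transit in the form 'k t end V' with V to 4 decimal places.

Γ_L=0.142857, Γ_S=0.333333; launch V₁=2·75/225=0.666667
k=0 src: V=0.6667
k=1 load: inc=0.666667, refl=0.666667·0.142857=0.0952; V=0.000000+0.666667+0.095238=0.7619
k=2 src: inc=0.095238, refl=0.095238·0.333333=0.0317; V=0.666667+0.095238+0.031746=0.7937
k=3 load: inc=0.031746, refl=0.031746·0.142857=0.0045; V=0.761905+0.031746+0.004535=0.7982
k=4 src: inc=0.004535, refl=0.004535·0.333333=0.0015; V=0.793651+0.004535+0.001512=0.7997
k=5 load: inc=0.001512, refl=0.001512·0.142857=0.0002; V=0.798186+0.001512+0.000216=0.7999
k=6 src: inc=0.000216, refl=0.000216·0.333333=0.0001; V=0.799698+0.000216+0.000072=0.8000
k=7 load: inc=0.000072, refl=0.000072·0.142857=0.0000; V=0.799914+0.000072+0.000010=0.8000
k=8 src: inc=0.000010, refl=0.000010·0.333333=0.0000; V=0.799986+0.000010+0.000003=0.8000
k=9 load: inc=0.000003, refl=0.000003·0.142857=0.0000; V=0.799996+0.000003+0.000000=0.8000
k=10 src: inc=0.000000, refl=0.000000·0.333333=0.0000; V=0.799999+0.000000+0.000000=0.8000

0 0 source 0.6667
1 2 load 0.7619
2 4 source 0.7937
3 6 load 0.7982
4 8 source 0.7997
5 10 load 0.7999
6 12 source 0.8000
7 14 load 0.8000
8 16 source 0.8000
9 18 load 0.8000
10 20 source 0.8000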